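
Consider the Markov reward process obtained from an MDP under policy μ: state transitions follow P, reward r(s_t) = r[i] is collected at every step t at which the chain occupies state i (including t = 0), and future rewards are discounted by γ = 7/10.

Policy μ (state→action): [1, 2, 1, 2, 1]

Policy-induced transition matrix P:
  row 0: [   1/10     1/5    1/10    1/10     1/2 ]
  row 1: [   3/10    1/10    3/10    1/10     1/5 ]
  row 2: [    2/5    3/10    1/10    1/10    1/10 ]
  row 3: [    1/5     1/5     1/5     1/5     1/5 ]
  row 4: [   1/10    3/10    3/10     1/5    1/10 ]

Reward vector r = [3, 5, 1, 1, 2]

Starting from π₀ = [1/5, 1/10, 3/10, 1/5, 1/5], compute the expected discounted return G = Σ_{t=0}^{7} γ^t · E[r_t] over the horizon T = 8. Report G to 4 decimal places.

t=0: π = [0.2000, 0.1000, 0.3000, 0.2000, 0.2000], E[r] = 2.0000, γ^t·E[r] = 2.000000, running G = 2.000000
t=1: π = [0.2300, 0.2400, 0.1800, 0.1400, 0.2100], E[r] = 2.6300, γ^t·E[r] = 1.841000, running G = 3.841000
t=2: π = [0.2160, 0.2150, 0.2040, 0.1350, 0.2300], E[r] = 2.5220, γ^t·E[r] = 1.235780, running G = 5.076780
t=3: π = [0.2177, 0.2219, 0.2025, 0.1365, 0.2214], E[r] = 2.5444, γ^t·E[r] = 0.872729, running G = 5.949509
t=4: π = [0.2188, 0.2202, 0.2023, 0.1358, 0.2229], E[r] = 2.5413, γ^t·E[r] = 0.610161, running G = 6.559671
t=5: π = [0.2183, 0.2205, 0.2022, 0.1359, 0.2231], E[r] = 2.5417, γ^t·E[r] = 0.427191, running G = 6.986862
t=6: π = [0.2183, 0.2205, 0.2023, 0.1359, 0.2230], E[r] = 2.5416, γ^t·E[r] = 0.299015, running G = 7.285877
t=7: π = [0.2184, 0.2205, 0.2023, 0.1359, 0.2230], E[r] = 2.5417, γ^t·E[r] = 0.209316, running G = 7.495193

G = 7.4952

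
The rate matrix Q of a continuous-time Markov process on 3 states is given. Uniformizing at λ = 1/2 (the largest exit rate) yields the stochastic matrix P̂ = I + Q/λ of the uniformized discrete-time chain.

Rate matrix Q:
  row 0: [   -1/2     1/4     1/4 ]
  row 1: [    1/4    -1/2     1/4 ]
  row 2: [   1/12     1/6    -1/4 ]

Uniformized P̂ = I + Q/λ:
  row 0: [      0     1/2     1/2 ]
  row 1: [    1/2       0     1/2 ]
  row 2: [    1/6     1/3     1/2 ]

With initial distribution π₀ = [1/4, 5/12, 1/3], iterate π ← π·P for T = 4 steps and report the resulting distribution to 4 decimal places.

t=0: π = [0.2500, 0.4167, 0.3333]
t=1: π = [0.2639, 0.2361, 0.5000]
t=2: π = [0.2014, 0.2986, 0.5000]
t=3: π = [0.2326, 0.2674, 0.5000]
t=4: π = [0.2170, 0.2830, 0.5000]

π = [0.2170, 0.2830, 0.5000]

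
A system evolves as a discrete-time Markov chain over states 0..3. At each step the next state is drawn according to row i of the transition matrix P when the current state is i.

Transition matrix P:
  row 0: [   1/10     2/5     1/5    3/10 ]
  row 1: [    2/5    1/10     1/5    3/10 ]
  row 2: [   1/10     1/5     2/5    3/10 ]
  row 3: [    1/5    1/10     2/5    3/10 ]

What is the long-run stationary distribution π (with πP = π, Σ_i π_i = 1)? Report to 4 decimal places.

π = [0.1865, 0.1885, 0.3250, 0.3000]

Balance equations π_j = Σ_i π_i·P[i][j]:
  π_0 = 1/10·π_0 + 2/5·π_1 + 1/10·π_2 + 1/5·π_3
  π_1 = 2/5·π_0 + 1/10·π_1 + 1/5·π_2 + 1/10·π_3
  π_2 = 1/5·π_0 + 1/5·π_1 + 2/5·π_2 + 2/5·π_3
  normalize: π_0 + π_1 + π_2 + π_3 = 1
Solving the linear system gives exactly π = [97/520, 49/260, 13/40, 3/10].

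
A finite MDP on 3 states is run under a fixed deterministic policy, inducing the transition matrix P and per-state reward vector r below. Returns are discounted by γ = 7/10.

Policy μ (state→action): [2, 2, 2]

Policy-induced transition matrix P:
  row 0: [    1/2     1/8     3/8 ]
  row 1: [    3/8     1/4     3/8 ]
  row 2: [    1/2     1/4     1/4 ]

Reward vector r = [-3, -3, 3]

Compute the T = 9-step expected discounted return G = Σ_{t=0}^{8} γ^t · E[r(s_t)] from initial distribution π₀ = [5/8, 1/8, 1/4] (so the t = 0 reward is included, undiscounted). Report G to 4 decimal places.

t=0: π = [0.6250, 0.1250, 0.2500], E[r] = -1.5000, γ^t·E[r] = -1.500000, running G = -1.500000
t=1: π = [0.4844, 0.1719, 0.3438], E[r] = -0.9375, γ^t·E[r] = -0.656250, running G = -2.156250
t=2: π = [0.4785, 0.1895, 0.3320], E[r] = -1.0078, γ^t·E[r] = -0.493828, running G = -2.650078
t=3: π = [0.4763, 0.1902, 0.3335], E[r] = -0.9990, γ^t·E[r] = -0.342665, running G = -2.992743
t=4: π = [0.4762, 0.1905, 0.3333], E[r] = -1.0001, γ^t·E[r] = -0.240129, running G = -3.232872
t=5: π = [0.4762, 0.1905, 0.3333], E[r] = -1.0000, γ^t·E[r] = -0.168067, running G = -3.400940
t=6: π = [0.4762, 0.1905, 0.3333], E[r] = -1.0000, γ^t·E[r] = -0.117649, running G = -3.518589
t=7: π = [0.4762, 0.1905, 0.3333], E[r] = -1.0000, γ^t·E[r] = -0.082354, running G = -3.600943
t=8: π = [0.4762, 0.1905, 0.3333], E[r] = -1.0000, γ^t·E[r] = -0.057648, running G = -3.658591

G = -3.6586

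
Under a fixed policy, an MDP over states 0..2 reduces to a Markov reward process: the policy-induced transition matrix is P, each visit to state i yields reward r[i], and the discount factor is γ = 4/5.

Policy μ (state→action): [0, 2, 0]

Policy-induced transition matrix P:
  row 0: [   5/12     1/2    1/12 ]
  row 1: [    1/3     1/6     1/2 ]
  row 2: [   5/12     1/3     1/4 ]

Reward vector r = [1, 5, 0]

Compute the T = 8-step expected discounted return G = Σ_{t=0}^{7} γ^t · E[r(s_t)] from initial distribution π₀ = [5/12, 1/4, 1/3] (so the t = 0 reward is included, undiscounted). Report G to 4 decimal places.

t=0: π = [0.4167, 0.2500, 0.3333], E[r] = 1.6667, γ^t·E[r] = 1.666667, running G = 1.666667
t=1: π = [0.3958, 0.3611, 0.2431], E[r] = 2.2014, γ^t·E[r] = 1.761111, running G = 3.427778
t=2: π = [0.3866, 0.3391, 0.2743], E[r] = 2.0822, γ^t·E[r] = 1.332593, running G = 4.760370
t=3: π = [0.3884, 0.3412, 0.2704], E[r] = 2.0946, γ^t·E[r] = 1.072444, running G = 5.832815
t=4: π = [0.3882, 0.3412, 0.2706], E[r] = 2.0942, γ^t·E[r] = 0.857784, running G = 6.690599
t=5: π = [0.3882, 0.3412, 0.2706], E[r] = 2.0941, γ^t·E[r] = 0.686194, running G = 7.376793
t=6: π = [0.3882, 0.3412, 0.2706], E[r] = 2.0941, γ^t·E[r] = 0.548961, running G = 7.925754
t=7: π = [0.3882, 0.3412, 0.2706], E[r] = 2.0941, γ^t·E[r] = 0.439168, running G = 8.364922

G = 8.3649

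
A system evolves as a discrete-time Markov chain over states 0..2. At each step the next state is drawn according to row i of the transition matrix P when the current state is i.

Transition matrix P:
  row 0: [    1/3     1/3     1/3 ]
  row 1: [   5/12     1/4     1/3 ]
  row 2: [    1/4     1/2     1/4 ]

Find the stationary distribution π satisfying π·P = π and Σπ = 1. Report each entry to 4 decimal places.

π = [0.3373, 0.3550, 0.3077]

Balance equations π_j = Σ_i π_i·P[i][j]:
  π_0 = 1/3·π_0 + 5/12·π_1 + 1/4·π_2
  π_1 = 1/3·π_0 + 1/4·π_1 + 1/2·π_2
  normalize: π_0 + π_1 + π_2 = 1
Solving the linear system gives exactly π = [57/169, 60/169, 4/13].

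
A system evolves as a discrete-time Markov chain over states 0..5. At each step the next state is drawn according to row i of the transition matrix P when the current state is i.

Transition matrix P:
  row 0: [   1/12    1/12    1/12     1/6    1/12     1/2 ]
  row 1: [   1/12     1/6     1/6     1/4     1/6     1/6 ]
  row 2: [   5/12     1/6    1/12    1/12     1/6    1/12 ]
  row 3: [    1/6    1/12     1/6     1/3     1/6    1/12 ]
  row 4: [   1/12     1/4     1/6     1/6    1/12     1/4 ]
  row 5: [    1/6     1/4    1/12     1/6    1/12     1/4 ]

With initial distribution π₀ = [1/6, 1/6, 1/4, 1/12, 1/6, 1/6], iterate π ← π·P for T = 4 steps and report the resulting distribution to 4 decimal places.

π = [0.1601, 0.1651, 0.1245, 0.2042, 0.1245, 0.2216]

t=0: π = [0.1667, 0.1667, 0.2500, 0.0833, 0.1667, 0.1667]
t=1: π = [0.1875, 0.1736, 0.1181, 0.1736, 0.1250, 0.2222]
t=2: π = [0.1557, 0.1655, 0.1227, 0.2002, 0.1221, 0.2338]
t=3: π = [0.1604, 0.1667, 0.1240, 0.2036, 0.1240, 0.2213]
t=4: π = [0.1601, 0.1651, 0.1245, 0.2042, 0.1245, 0.2216]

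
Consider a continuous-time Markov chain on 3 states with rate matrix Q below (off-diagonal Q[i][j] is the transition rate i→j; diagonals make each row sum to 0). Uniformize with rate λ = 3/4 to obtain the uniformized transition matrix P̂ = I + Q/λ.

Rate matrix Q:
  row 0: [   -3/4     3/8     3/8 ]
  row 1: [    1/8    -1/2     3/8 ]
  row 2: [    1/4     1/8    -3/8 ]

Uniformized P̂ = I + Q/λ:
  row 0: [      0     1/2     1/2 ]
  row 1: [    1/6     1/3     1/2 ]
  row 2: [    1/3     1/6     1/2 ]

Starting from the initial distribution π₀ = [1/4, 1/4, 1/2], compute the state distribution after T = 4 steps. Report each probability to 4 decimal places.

π = [0.2143, 0.2857, 0.5000]

t=0: π = [0.2500, 0.2500, 0.5000]
t=1: π = [0.2083, 0.2917, 0.5000]
t=2: π = [0.2153, 0.2847, 0.5000]
t=3: π = [0.2141, 0.2859, 0.5000]
t=4: π = [0.2143, 0.2857, 0.5000]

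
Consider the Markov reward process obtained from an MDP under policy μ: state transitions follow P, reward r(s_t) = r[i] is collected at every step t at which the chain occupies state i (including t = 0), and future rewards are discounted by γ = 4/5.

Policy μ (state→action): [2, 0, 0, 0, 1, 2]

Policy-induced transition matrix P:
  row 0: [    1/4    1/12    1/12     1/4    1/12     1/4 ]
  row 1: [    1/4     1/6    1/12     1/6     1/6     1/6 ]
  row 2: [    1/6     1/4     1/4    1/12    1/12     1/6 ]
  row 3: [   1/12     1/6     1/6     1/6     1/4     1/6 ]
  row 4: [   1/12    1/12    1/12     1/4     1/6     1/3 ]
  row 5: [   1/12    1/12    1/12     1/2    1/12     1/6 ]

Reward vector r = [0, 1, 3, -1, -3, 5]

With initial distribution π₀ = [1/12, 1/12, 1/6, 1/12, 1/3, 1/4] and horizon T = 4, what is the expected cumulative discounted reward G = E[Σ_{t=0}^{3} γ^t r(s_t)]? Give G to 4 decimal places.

G = 2.4574

t=0: π = [0.0833, 0.0833, 0.1667, 0.0833, 0.3333, 0.2500], E[r] = 0.7500, γ^t·E[r] = 0.750000, running G = 0.750000
t=1: π = [0.1250, 0.1250, 0.1181, 0.2708, 0.1319, 0.2292], E[r] = 0.9583, γ^t·E[r] = 0.766667, running G = 1.516667
t=2: π = [0.1348, 0.1360, 0.1256, 0.2546, 0.1499, 0.1991], E[r] = 0.8038, γ^t·E[r] = 0.514444, running G = 2.031111
t=3: π = [0.1389, 0.1368, 0.1255, 0.2463, 0.1496, 0.2029], E[r] = 0.8326, γ^t·E[r] = 0.426296, running G = 2.457407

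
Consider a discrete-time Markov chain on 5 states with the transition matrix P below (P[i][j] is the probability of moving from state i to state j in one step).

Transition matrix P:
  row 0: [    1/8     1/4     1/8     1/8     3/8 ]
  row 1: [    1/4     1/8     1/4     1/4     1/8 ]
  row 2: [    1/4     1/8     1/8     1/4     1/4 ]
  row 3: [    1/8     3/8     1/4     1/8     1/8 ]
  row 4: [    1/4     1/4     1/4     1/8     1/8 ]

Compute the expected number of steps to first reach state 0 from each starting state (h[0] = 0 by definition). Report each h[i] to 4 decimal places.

h = [0.0000, 4.4574, 4.4506, 4.9527, 4.3955]

First-step conditioning: h[0] = 0; for i ≠ 0, h[i] = 1 + Σ_k P[i][k]·h[k].
  h[1] = 1 + 1/8·h[1] + 1/4·h[2] + 1/4·h[3] + 1/8·h[4]
  h[2] = 1 + 1/8·h[1] + 1/8·h[2] + 1/4·h[3] + 1/4·h[4]
  h[3] = 1 + 3/8·h[1] + 1/4·h[2] + 1/8·h[3] + 1/8·h[4]
  h[4] = 1 + 1/4·h[1] + 1/4·h[2] + 1/8·h[3] + 1/8·h[4]
Solving the 4×4 linear system over states ≠ 0 gives exactly h = [0, 5184/1163, 5176/1163, 5760/1163, 5112/1163] (h[0] = 0 is the target).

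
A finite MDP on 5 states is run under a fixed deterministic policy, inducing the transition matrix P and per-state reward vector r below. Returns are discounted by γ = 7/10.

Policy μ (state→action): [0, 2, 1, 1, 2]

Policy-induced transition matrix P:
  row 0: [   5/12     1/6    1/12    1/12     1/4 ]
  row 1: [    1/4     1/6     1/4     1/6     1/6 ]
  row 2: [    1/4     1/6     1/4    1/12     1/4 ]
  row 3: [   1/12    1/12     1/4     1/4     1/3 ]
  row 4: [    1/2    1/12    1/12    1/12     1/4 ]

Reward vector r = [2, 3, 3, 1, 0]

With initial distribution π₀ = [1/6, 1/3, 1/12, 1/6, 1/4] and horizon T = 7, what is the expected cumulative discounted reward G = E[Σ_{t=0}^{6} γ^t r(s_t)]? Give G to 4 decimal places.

t=0: π = [0.1667, 0.3333, 0.0833, 0.1667, 0.2500], E[r] = 1.7500, γ^t·E[r] = 1.750000, running G = 1.750000
t=1: π = [0.3125, 0.1319, 0.1806, 0.1389, 0.2361], E[r] = 1.7014, γ^t·E[r] = 1.190972, running G = 2.940972
t=2: π = [0.3380, 0.1354, 0.1586, 0.1175, 0.2506], E[r] = 1.6753, γ^t·E[r] = 0.820920, running G = 3.761892
t=3: π = [0.3494, 0.1360, 0.1519, 0.1142, 0.2485], E[r] = 1.6767, γ^t·E[r] = 0.575107, running G = 4.337000
t=4: π = [0.3513, 0.1364, 0.1504, 0.1137, 0.2482], E[r] = 1.6767, γ^t·E[r] = 0.402582, running G = 4.739581
t=5: π = [0.3517, 0.1365, 0.1501, 0.1137, 0.2481], E[r] = 1.6767, γ^t·E[r] = 0.281808, running G = 5.021389
t=6: π = [0.3517, 0.1365, 0.1500, 0.1137, 0.2481], E[r] = 1.6767, γ^t·E[r] = 0.197264, running G = 5.218654

G = 5.2187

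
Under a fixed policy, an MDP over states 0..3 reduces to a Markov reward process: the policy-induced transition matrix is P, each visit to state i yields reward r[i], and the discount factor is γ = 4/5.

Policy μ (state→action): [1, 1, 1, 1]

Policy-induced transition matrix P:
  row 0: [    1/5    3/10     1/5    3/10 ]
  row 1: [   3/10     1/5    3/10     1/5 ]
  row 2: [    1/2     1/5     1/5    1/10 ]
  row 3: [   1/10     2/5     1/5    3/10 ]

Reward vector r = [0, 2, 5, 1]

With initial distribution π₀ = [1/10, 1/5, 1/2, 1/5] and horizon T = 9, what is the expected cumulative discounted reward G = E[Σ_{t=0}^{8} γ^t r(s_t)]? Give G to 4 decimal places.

G = 9.3456

t=0: π = [0.1000, 0.2000, 0.5000, 0.2000], E[r] = 3.1000, γ^t·E[r] = 3.100000, running G = 3.100000
t=1: π = [0.3500, 0.2500, 0.2200, 0.1800], E[r] = 1.7800, γ^t·E[r] = 1.424000, running G = 4.524000
t=2: π = [0.2730, 0.2710, 0.2250, 0.2310], E[r] = 1.8980, γ^t·E[r] = 1.214720, running G = 5.738720
t=3: π = [0.2715, 0.2735, 0.2271, 0.2279], E[r] = 1.9104, γ^t·E[r] = 0.978125, running G = 6.716845
t=4: π = [0.2727, 0.2727, 0.2274, 0.2272], E[r] = 1.9094, γ^t·E[r] = 0.782107, running G = 7.498951
t=5: π = [0.2728, 0.2727, 0.2273, 0.2273], E[r] = 1.9091, γ^t·E[r] = 0.625558, running G = 8.124510
t=6: π = [0.2727, 0.2727, 0.2273, 0.2273], E[r] = 1.9091, γ^t·E[r] = 0.500455, running G = 8.624965
t=7: π = [0.2727, 0.2727, 0.2273, 0.2273], E[r] = 1.9091, γ^t·E[r] = 0.400366, running G = 9.025330
t=8: π = [0.2727, 0.2727, 0.2273, 0.2273], E[r] = 1.9091, γ^t·E[r] = 0.320292, running G = 9.345623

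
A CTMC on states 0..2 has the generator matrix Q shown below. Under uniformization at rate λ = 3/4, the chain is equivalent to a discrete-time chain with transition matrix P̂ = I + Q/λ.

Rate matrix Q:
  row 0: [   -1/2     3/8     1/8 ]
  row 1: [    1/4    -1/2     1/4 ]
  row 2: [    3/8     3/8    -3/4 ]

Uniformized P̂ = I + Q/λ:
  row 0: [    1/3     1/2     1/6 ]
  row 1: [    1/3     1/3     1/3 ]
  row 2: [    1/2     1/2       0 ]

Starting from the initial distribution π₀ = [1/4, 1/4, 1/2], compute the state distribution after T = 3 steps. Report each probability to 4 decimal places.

t=0: π = [0.2500, 0.2500, 0.5000]
t=1: π = [0.4167, 0.4583, 0.1250]
t=2: π = [0.3542, 0.4236, 0.2222]
t=3: π = [0.3704, 0.4294, 0.2002]

π = [0.3704, 0.4294, 0.2002]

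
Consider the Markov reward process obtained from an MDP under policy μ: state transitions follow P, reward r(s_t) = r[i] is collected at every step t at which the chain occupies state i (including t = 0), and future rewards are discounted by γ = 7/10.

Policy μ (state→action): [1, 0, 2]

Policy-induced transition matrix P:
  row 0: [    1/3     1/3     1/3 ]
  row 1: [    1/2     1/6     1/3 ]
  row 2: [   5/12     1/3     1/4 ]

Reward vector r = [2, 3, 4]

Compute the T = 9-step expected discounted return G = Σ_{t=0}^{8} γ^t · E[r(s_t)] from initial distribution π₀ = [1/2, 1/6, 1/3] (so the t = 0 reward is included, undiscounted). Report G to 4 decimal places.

t=0: π = [0.5000, 0.1667, 0.3333], E[r] = 2.8333, γ^t·E[r] = 2.833333, running G = 2.833333
t=1: π = [0.3889, 0.3056, 0.3056], E[r] = 2.9167, γ^t·E[r] = 2.041667, running G = 4.875000
t=2: π = [0.4097, 0.2824, 0.3079], E[r] = 2.8981, γ^t·E[r] = 1.420093, running G = 6.295093
t=3: π = [0.4061, 0.2863, 0.3077], E[r] = 2.9016, γ^t·E[r] = 0.995256, running G = 7.290348
t=4: π = [0.4067, 0.2856, 0.3077], E[r] = 2.9010, γ^t·E[r] = 0.696532, running G = 7.986881
t=5: π = [0.4066, 0.2857, 0.3077], E[r] = 2.9011, γ^t·E[r] = 0.487590, running G = 8.474471
t=6: π = [0.4066, 0.2857, 0.3077], E[r] = 2.9011, γ^t·E[r] = 0.341311, running G = 8.815782
t=7: π = [0.4066, 0.2857, 0.3077], E[r] = 2.9011, γ^t·E[r] = 0.238918, running G = 9.054700
t=8: π = [0.4066, 0.2857, 0.3077], E[r] = 2.9011, γ^t·E[r] = 0.167243, running G = 9.221943

G = 9.2219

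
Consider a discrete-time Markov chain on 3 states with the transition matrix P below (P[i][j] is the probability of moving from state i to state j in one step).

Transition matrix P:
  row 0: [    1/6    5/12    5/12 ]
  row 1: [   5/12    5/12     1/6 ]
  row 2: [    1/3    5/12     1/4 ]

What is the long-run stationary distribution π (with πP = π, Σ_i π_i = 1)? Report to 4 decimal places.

Balance equations π_j = Σ_i π_i·P[i][j]:
  π_0 = 1/6·π_0 + 5/12·π_1 + 1/3·π_2
  π_1 = 5/12·π_0 + 5/12·π_1 + 5/12·π_2
  normalize: π_0 + π_1 + π_2 = 1
Solving the linear system gives exactly π = [53/168, 5/12, 15/56].

π = [0.3155, 0.4167, 0.2679]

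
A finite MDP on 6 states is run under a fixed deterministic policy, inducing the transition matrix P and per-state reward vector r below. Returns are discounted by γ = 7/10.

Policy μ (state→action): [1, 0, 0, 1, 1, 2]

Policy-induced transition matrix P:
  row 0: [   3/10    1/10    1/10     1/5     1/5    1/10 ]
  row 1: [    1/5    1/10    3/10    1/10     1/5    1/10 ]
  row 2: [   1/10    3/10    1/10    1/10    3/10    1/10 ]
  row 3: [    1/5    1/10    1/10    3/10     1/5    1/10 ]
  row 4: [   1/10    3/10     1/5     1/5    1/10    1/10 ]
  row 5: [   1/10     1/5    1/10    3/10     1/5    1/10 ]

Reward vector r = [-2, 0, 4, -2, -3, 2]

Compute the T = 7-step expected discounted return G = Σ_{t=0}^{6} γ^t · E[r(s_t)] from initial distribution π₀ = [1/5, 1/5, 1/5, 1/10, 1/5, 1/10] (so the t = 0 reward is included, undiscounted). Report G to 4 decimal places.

G = -1.1935

t=0: π = [0.2000, 0.2000, 0.2000, 0.1000, 0.2000, 0.1000], E[r] = -0.2000, γ^t·E[r] = -0.200000, running G = -0.200000
t=1: π = [0.1700, 0.1900, 0.1600, 0.1800, 0.2000, 0.1000], E[r] = -0.4600, γ^t·E[r] = -0.322000, running G = -0.522000
t=2: π = [0.1710, 0.1820, 0.1580, 0.1930, 0.1960, 0.1000], E[r] = -0.4840, γ^t·E[r] = -0.237160, running G = -0.759160
t=3: π = [0.1717, 0.1808, 0.1560, 0.1953, 0.1962, 0.1000], E[r] = -0.4986, γ^t·E[r] = -0.171020, running G = -0.930180
t=4: π = [0.1720, 0.1804, 0.1558, 0.1959, 0.1960, 0.1000], E[r] = -0.5004, γ^t·E[r] = -0.120151, running G = -1.050331
t=5: π = [0.1720, 0.1804, 0.1557, 0.1960, 0.1960, 0.1000], E[r] = -0.5012, γ^t·E[r] = -0.084230, running G = -1.134561
t=6: π = [0.1720, 0.1803, 0.1557, 0.1960, 0.1960, 0.1000], E[r] = -0.5013, γ^t·E[r] = -0.058977, running G = -1.193537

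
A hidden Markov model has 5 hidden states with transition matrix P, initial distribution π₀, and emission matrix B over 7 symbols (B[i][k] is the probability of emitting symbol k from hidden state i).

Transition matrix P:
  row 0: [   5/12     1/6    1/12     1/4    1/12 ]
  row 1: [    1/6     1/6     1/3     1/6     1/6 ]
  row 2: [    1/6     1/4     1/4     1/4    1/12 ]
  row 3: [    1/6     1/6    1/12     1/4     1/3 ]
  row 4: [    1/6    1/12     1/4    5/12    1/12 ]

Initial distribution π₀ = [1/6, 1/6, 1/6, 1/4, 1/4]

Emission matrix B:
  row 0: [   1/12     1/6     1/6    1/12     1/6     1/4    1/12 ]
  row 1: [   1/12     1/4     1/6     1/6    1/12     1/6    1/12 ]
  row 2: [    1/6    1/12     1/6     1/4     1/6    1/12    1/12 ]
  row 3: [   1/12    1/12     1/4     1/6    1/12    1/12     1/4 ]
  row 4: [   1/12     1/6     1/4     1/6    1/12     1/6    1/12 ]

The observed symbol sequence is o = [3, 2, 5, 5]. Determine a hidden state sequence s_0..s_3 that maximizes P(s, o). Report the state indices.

t=0: δ = [1.389e-02, 2.778e-02, 4.167e-02, 4.167e-02, 4.167e-02]  (obs o_0=3)
t=1: δ = [1.157e-03, 1.736e-03, 1.736e-03, 4.340e-03, 3.472e-03]  ψ = [2, 2, 2, 4, 3]  (obs o_1=2)
t=2: δ = [1.808e-04, 1.206e-04, 7.234e-05, 1.206e-04, 2.411e-04]  ψ = [3, 3, 4, 4, 3]  (obs o_2=5)
t=3: δ = [1.884e-05, 5.023e-06, 5.023e-06, 8.372e-06, 6.698e-06]  ψ = [0, 0, 4, 4, 3]  (obs o_3=5)
backtrack: best end state = 0; path = [4, 3, 0, 0]

path = [4, 3, 0, 0]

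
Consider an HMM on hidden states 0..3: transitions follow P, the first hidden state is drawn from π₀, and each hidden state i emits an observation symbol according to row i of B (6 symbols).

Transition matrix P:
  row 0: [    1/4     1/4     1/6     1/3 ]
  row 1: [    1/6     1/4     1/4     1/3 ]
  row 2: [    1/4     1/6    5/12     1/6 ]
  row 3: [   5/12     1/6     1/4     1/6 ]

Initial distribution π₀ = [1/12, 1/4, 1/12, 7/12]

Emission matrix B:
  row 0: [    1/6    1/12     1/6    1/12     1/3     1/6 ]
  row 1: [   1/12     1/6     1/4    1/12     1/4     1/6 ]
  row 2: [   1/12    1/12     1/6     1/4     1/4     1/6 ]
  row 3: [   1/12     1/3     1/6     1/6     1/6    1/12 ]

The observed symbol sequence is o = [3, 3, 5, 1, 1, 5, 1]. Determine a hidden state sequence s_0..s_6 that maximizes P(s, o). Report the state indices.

path = [3, 2, 0, 3, 3, 0, 3]

t=0: δ = [6.944e-03, 2.083e-02, 2.083e-02, 9.722e-02]  (obs o_0=3)
t=1: δ = [3.376e-03, 1.350e-03, 6.076e-03, 2.701e-03]  ψ = [3, 3, 3, 3]  (obs o_1=3)
t=2: δ = [2.532e-04, 1.688e-04, 4.220e-04, 9.377e-05]  ψ = [2, 2, 2, 0]  (obs o_2=5)
t=3: δ = [8.791e-06, 1.172e-05, 1.465e-05, 2.813e-05]  ψ = [2, 2, 2, 0]  (obs o_3=1)
t=4: δ = [9.768e-07, 7.814e-07, 5.861e-07, 1.563e-06]  ψ = [3, 3, 3, 3]  (obs o_4=1)
t=5: δ = [1.085e-07, 4.341e-08, 6.512e-08, 2.713e-08]  ψ = [3, 3, 3, 0]  (obs o_5=5)
t=6: δ = [2.261e-09, 4.522e-09, 2.261e-09, 1.206e-08]  ψ = [0, 0, 2, 0]  (obs o_6=1)
backtrack: best end state = 3; path = [3, 2, 0, 3, 3, 0, 3]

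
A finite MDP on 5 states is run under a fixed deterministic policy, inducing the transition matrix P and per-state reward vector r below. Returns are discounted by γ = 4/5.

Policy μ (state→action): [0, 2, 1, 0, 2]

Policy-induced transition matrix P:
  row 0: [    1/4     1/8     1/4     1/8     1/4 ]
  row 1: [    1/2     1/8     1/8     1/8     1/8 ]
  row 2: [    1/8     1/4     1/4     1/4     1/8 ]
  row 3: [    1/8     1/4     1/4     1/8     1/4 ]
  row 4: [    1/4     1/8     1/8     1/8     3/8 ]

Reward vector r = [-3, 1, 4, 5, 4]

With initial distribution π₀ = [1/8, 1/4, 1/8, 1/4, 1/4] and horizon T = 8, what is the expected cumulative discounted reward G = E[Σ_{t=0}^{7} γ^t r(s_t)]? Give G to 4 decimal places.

G = 8.5251

t=0: π = [0.1250, 0.2500, 0.1250, 0.2500, 0.2500], E[r] = 2.6250, γ^t·E[r] = 2.625000, running G = 2.625000
t=1: π = [0.2656, 0.1719, 0.1875, 0.1406, 0.2344], E[r] = 1.7656, γ^t·E[r] = 1.412500, running G = 4.037500
t=2: π = [0.2520, 0.1660, 0.1992, 0.1484, 0.2344], E[r] = 1.8867, γ^t·E[r] = 1.207500, running G = 5.245000
t=3: π = [0.2480, 0.1685, 0.2000, 0.1499, 0.2336], E[r] = 1.9082, γ^t·E[r] = 0.977000, running G = 6.222000
t=4: π = [0.2484, 0.1687, 0.1997, 0.1500, 0.2332], E[r] = 1.9051, γ^t·E[r] = 0.780338, running G = 7.002338
t=5: π = [0.2485, 0.1687, 0.1998, 0.1500, 0.2331], E[r] = 1.9046, γ^t·E[r] = 0.624084, running G = 7.626421
t=6: π = [0.2485, 0.1687, 0.1998, 0.1500, 0.2331], E[r] = 1.9046, γ^t·E[r] = 0.499275, running G = 8.125696
t=7: π = [0.2485, 0.1687, 0.1998, 0.1500, 0.2331], E[r] = 1.9046, γ^t·E[r] = 0.399422, running G = 8.525118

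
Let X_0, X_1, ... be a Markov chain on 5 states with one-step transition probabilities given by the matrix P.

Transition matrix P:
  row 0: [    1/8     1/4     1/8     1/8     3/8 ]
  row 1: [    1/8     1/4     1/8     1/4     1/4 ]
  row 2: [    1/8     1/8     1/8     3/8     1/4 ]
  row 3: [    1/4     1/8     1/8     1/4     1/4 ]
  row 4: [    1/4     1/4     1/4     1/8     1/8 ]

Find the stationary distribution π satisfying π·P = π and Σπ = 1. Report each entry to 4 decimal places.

π = [0.1823, 0.2035, 0.1553, 0.2163, 0.2425]

Balance equations π_j = Σ_i π_i·P[i][j]:
  π_0 = 1/8·π_0 + 1/8·π_1 + 1/8·π_2 + 1/4·π_3 + 1/4·π_4
  π_1 = 1/4·π_0 + 1/4·π_1 + 1/8·π_2 + 1/8·π_3 + 1/4·π_4
  π_2 = 1/8·π_0 + 1/8·π_1 + 1/8·π_2 + 1/8·π_3 + 1/4·π_4
  π_3 = 1/8·π_0 + 1/4·π_1 + 3/8·π_2 + 1/4·π_3 + 1/8·π_4
  normalize: π_0 + π_1 + π_2 + π_3 + π_4 = 1
Solving the linear system gives exactly π = [281/1541, 941/4623, 718/4623, 1000/4623, 1121/4623].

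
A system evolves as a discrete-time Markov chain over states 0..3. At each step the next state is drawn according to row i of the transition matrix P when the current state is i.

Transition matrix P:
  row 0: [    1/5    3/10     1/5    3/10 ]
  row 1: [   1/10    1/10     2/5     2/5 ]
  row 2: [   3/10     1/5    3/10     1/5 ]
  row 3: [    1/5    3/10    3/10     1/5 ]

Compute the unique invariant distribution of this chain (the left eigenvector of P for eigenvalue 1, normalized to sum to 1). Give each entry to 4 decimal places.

π = [0.2077, 0.2249, 0.3017, 0.2657]

Balance equations π_j = Σ_i π_i·P[i][j]:
  π_0 = 1/5·π_0 + 1/10·π_1 + 3/10·π_2 + 1/5·π_3
  π_1 = 3/10·π_0 + 1/10·π_1 + 1/5·π_2 + 3/10·π_3
  π_2 = 1/5·π_0 + 2/5·π_1 + 3/10·π_2 + 3/10·π_3
  normalize: π_0 + π_1 + π_2 + π_3 = 1
Solving the linear system gives exactly π = [254/1223, 275/1223, 369/1223, 325/1223].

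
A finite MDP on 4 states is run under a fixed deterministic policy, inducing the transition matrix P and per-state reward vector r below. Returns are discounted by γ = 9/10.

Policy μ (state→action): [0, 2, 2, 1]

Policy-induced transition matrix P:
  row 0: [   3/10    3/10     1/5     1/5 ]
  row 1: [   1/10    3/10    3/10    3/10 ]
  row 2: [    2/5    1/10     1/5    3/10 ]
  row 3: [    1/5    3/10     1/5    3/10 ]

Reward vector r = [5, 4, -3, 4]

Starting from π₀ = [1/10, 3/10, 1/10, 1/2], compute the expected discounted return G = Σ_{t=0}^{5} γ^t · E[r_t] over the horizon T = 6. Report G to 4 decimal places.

t=0: π = [0.1000, 0.3000, 0.1000, 0.5000], E[r] = 3.4000, γ^t·E[r] = 3.400000, running G = 3.400000
t=1: π = [0.2000, 0.2800, 0.2300, 0.2900], E[r] = 2.5900, γ^t·E[r] = 2.331000, running G = 5.731000
t=2: π = [0.2380, 0.2540, 0.2280, 0.2800], E[r] = 2.6420, γ^t·E[r] = 2.140020, running G = 7.871020
t=3: π = [0.2440, 0.2544, 0.2254, 0.2762], E[r] = 2.6662, γ^t·E[r] = 1.943660, running G = 9.814680
t=4: π = [0.2440, 0.2549, 0.2254, 0.2756], E[r] = 2.6660, γ^t·E[r] = 1.749136, running G = 11.563816
t=5: π = [0.2440, 0.2549, 0.2255, 0.2756], E[r] = 2.6656, γ^t·E[r] = 1.573984, running G = 13.137800

G = 13.1378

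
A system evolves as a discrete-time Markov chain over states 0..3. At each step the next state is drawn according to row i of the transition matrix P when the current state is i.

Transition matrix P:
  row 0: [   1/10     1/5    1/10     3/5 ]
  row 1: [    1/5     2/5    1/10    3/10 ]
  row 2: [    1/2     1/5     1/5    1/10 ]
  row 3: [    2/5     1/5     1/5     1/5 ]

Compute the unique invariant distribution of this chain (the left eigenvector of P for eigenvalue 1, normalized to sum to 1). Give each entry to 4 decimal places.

Balance equations π_j = Σ_i π_i·P[i][j]:
  π_0 = 1/10·π_0 + 1/5·π_1 + 1/2·π_2 + 2/5·π_3
  π_1 = 1/5·π_0 + 2/5·π_1 + 1/5·π_2 + 1/5·π_3
  π_2 = 1/10·π_0 + 1/10·π_1 + 1/5·π_2 + 1/5·π_3
  normalize: π_0 + π_1 + π_2 + π_3 = 1
Solving the linear system gives exactly π = [147/524, 1/4, 77/524, 169/524].

π = [0.2805, 0.2500, 0.1469, 0.3225]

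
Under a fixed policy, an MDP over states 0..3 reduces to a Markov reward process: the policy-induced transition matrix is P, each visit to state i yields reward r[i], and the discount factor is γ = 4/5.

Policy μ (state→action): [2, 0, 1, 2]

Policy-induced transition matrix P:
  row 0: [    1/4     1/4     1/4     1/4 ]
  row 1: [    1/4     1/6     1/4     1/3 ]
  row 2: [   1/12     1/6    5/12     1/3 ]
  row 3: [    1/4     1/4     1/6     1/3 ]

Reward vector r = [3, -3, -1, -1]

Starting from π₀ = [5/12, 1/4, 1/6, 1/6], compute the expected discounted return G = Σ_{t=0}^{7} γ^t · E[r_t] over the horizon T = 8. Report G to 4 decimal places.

G = -1.6797

t=0: π = [0.4167, 0.2500, 0.1667, 0.1667], E[r] = 0.1667, γ^t·E[r] = 0.166667, running G = 0.166667
t=1: π = [0.2222, 0.2153, 0.2639, 0.2986], E[r] = -0.5417, γ^t·E[r] = -0.433333, running G = -0.266667
t=2: π = [0.2060, 0.2101, 0.2691, 0.3148], E[r] = -0.5961, γ^t·E[r] = -0.381481, running G = -0.648148
t=3: π = [0.2052, 0.2101, 0.2686, 0.3162], E[r] = -0.5995, γ^t·E[r] = -0.306963, running G = -0.955111
t=4: π = [0.2052, 0.2101, 0.2684, 0.3162], E[r] = -0.5993, γ^t·E[r] = -0.245472, running G = -1.200583
t=5: π = [0.2053, 0.2101, 0.2684, 0.3162], E[r] = -0.5992, γ^t·E[r] = -0.196343, running G = -1.396926
t=6: π = [0.2053, 0.2101, 0.2684, 0.3162], E[r] = -0.5992, γ^t·E[r] = -0.157069, running G = -1.553995
t=7: π = [0.2053, 0.2101, 0.2684, 0.3162], E[r] = -0.5992, γ^t·E[r] = -0.125655, running G = -1.679650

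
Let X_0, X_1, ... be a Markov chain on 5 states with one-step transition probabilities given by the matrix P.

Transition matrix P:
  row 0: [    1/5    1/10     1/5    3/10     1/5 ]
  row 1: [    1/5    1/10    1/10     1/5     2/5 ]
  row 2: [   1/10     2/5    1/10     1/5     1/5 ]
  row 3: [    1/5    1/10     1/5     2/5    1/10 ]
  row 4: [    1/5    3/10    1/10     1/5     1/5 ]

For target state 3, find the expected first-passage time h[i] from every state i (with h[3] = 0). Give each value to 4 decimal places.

First-step conditioning: h[3] = 0; for i ≠ 3, h[i] = 1 + Σ_k P[i][k]·h[k].
  h[0] = 1 + 1/5·h[0] + 1/10·h[1] + 1/5·h[2] + 1/5·h[4]
  h[1] = 1 + 1/5·h[0] + 1/10·h[1] + 1/10·h[2] + 2/5·h[4]
  h[2] = 1 + 1/10·h[0] + 2/5·h[1] + 1/10·h[2] + 1/5·h[4]
  h[4] = 1 + 1/5·h[0] + 3/10·h[1] + 1/10·h[2] + 1/5·h[4]
Solving the 4×4 linear system over states ≠ 3 gives exactly h = [70/17, 1010/221, 60/13, 0, 1010/221] (h[3] = 0 is the target).

h = [4.1176, 4.5701, 4.6154, 0.0000, 4.5701]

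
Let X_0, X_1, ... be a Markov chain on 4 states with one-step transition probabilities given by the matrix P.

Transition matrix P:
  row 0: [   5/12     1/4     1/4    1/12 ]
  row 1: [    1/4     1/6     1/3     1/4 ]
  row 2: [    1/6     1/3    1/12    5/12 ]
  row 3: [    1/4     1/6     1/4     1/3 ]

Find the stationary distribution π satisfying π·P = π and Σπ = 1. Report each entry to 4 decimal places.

Balance equations π_j = Σ_i π_i·P[i][j]:
  π_0 = 5/12·π_0 + 1/4·π_1 + 1/6·π_2 + 1/4·π_3
  π_1 = 1/4·π_0 + 1/6·π_1 + 1/3·π_2 + 1/6·π_3
  π_2 = 1/4·π_0 + 1/3·π_1 + 1/12·π_2 + 1/4·π_3
  normalize: π_0 + π_1 + π_2 + π_3 = 1
Solving the linear system gives exactly π = [460/1661, 379/1661, 383/1661, 439/1661].

π = [0.2769, 0.2282, 0.2306, 0.2643]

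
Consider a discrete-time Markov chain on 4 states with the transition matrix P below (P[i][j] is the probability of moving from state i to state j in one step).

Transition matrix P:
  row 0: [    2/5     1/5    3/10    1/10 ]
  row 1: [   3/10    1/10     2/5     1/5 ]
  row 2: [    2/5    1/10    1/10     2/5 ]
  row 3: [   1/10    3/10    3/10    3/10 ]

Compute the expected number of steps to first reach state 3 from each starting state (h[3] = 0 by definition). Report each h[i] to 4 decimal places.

First-step conditioning: h[3] = 0; for i ≠ 3, h[i] = 1 + Σ_k P[i][k]·h[k].
  h[0] = 1 + 2/5·h[0] + 1/5·h[1] + 3/10·h[2]
  h[1] = 1 + 3/10·h[0] + 1/10·h[1] + 2/5·h[2]
  h[2] = 1 + 2/5·h[0] + 1/10·h[1] + 1/10·h[2]
Solving the 3×3 linear system over states ≠ 3 gives exactly h = [190/37, 1180/259, 1010/259, 0] (h[3] = 0 is the target).

h = [5.1351, 4.5560, 3.8996, 0.0000]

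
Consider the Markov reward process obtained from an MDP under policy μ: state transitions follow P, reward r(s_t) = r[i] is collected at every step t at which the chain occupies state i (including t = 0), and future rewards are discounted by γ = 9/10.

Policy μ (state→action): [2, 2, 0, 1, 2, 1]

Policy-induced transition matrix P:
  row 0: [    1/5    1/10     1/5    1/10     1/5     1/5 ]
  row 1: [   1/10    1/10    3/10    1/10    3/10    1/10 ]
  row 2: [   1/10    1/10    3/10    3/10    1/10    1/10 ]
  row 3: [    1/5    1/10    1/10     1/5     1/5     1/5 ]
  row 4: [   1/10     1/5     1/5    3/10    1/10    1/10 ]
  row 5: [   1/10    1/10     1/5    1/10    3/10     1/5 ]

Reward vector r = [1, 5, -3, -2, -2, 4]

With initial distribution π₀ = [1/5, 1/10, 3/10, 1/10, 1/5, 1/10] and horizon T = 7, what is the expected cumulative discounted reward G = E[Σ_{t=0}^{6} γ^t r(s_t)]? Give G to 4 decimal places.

t=0: π = [0.2000, 0.1000, 0.3000, 0.1000, 0.2000, 0.1000], E[r] = -0.4000, γ^t·E[r] = -0.400000, running G = -0.400000
t=1: π = [0.1300, 0.1200, 0.2300, 0.2100, 0.1700, 0.1400], E[r] = -0.1600, γ^t·E[r] = -0.144000, running G = -0.544000
t=2: π = [0.1340, 0.1170, 0.2140, 0.2010, 0.1860, 0.1480], E[r] = -0.1050, γ^t·E[r] = -0.085050, running G = -0.629050
t=3: π = [0.1335, 0.1186, 0.2130, 0.2001, 0.1865, 0.1483], E[r] = -0.0925, γ^t·E[r] = -0.067433, running G = -0.696483
t=4: π = [0.1334, 0.1187, 0.2132, 0.1999, 0.1867, 0.1482], E[r] = -0.0934, γ^t·E[r] = -0.061267, running G = -0.757749
t=5: π = [0.1333, 0.1187, 0.2132, 0.2000, 0.1867, 0.1481], E[r] = -0.0936, γ^t·E[r] = -0.055278, running G = -0.813027
t=6: π = [0.1333, 0.1187, 0.2132, 0.2000, 0.1867, 0.1481], E[r] = -0.0936, γ^t·E[r] = -0.049769, running G = -0.862796

G = -0.8628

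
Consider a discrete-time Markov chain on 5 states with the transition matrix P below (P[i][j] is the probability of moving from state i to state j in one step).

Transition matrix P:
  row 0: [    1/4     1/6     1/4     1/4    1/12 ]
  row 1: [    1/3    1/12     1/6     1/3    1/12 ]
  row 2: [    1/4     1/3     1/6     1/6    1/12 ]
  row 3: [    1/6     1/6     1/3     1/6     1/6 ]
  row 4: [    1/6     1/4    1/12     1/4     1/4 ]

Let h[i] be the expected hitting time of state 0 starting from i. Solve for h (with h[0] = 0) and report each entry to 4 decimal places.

First-step conditioning: h[0] = 0; for i ≠ 0, h[i] = 1 + Σ_k P[i][k]·h[k].
  h[1] = 1 + 1/12·h[1] + 1/6·h[2] + 1/3·h[3] + 1/12·h[4]
  h[2] = 1 + 1/3·h[1] + 1/6·h[2] + 1/6·h[3] + 1/12·h[4]
  h[3] = 1 + 1/6·h[1] + 1/3·h[2] + 1/6·h[3] + 1/6·h[4]
  h[4] = 1 + 1/4·h[1] + 1/12·h[2] + 1/4·h[3] + 1/4·h[4]
Solving the 4×4 linear system over states ≠ 0 gives exactly h = [0, 3460/881, 3654/881, 4026/881, 4076/881] (h[0] = 0 is the target).

h = [0.0000, 3.9274, 4.1476, 4.5698, 4.6266]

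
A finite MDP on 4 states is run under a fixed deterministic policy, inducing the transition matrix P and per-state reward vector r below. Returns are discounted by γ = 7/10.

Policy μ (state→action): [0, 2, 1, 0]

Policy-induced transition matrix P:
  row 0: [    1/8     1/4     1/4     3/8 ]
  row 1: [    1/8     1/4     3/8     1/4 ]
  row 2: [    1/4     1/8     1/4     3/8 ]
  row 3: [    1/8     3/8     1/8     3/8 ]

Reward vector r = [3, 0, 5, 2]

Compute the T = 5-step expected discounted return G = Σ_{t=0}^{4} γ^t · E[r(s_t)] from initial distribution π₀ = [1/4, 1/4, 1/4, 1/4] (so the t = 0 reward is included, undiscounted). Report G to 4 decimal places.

G = 6.7041

t=0: π = [0.2500, 0.2500, 0.2500, 0.2500], E[r] = 2.5000, γ^t·E[r] = 2.500000, running G = 2.500000
t=1: π = [0.1563, 0.2500, 0.2500, 0.3438], E[r] = 2.4063, γ^t·E[r] = 1.684375, running G = 4.184375
t=2: π = [0.1563, 0.2617, 0.2383, 0.3438], E[r] = 2.3477, γ^t·E[r] = 1.150352, running G = 5.334727
t=3: π = [0.1548, 0.2632, 0.2397, 0.3423], E[r] = 2.3477, γ^t·E[r] = 0.805246, running G = 6.139973
t=4: π = [0.1550, 0.2628, 0.2401, 0.3421], E[r] = 2.3497, γ^t·E[r] = 0.564156, running G = 6.704129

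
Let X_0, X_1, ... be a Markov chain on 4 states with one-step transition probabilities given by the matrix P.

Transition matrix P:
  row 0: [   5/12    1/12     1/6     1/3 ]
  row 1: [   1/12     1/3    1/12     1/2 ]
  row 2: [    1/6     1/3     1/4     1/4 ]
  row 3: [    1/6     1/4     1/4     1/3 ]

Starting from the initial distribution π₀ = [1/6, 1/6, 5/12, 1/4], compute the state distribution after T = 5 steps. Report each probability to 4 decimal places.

π = [0.1939, 0.2549, 0.1914, 0.3599]

t=0: π = [0.1667, 0.1667, 0.4167, 0.2500]
t=1: π = [0.1944, 0.2708, 0.2083, 0.3264]
t=2: π = [0.1927, 0.2575, 0.1887, 0.3611]
t=3: π = [0.1934, 0.2551, 0.1910, 0.3605]
t=4: π = [0.1938, 0.2549, 0.1914, 0.3599]
t=5: π = [0.1939, 0.2549, 0.1914, 0.3599]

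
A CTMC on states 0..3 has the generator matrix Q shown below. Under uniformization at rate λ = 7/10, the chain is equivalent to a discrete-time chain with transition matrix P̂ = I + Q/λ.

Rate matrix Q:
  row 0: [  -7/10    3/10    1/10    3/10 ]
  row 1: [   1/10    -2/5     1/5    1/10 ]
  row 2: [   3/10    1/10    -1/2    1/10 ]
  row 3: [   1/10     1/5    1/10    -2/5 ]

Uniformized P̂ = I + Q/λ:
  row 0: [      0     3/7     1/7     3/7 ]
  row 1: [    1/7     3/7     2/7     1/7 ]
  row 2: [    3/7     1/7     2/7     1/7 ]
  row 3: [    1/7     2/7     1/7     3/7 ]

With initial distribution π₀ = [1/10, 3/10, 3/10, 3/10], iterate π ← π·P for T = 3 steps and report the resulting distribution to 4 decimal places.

π = [0.1799, 0.3265, 0.2207, 0.2729]

t=0: π = [0.1000, 0.3000, 0.3000, 0.3000]
t=1: π = [0.2143, 0.3000, 0.2286, 0.2571]
t=2: π = [0.1776, 0.3265, 0.2184, 0.2776]
t=3: π = [0.1799, 0.3265, 0.2207, 0.2729]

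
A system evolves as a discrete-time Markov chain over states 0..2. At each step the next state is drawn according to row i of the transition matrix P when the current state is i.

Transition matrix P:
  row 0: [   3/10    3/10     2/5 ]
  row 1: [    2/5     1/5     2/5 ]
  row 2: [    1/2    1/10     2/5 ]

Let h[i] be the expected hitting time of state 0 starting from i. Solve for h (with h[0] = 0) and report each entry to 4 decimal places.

First-step conditioning: h[0] = 0; for i ≠ 0, h[i] = 1 + Σ_k P[i][k]·h[k].
  h[1] = 1 + 1/5·h[1] + 2/5·h[2]
  h[2] = 1 + 1/10·h[1] + 2/5·h[2]
Solving the 2×2 linear system over states ≠ 0 gives exactly h = [0, 25/11, 45/22] (h[0] = 0 is the target).

h = [0.0000, 2.2727, 2.0455]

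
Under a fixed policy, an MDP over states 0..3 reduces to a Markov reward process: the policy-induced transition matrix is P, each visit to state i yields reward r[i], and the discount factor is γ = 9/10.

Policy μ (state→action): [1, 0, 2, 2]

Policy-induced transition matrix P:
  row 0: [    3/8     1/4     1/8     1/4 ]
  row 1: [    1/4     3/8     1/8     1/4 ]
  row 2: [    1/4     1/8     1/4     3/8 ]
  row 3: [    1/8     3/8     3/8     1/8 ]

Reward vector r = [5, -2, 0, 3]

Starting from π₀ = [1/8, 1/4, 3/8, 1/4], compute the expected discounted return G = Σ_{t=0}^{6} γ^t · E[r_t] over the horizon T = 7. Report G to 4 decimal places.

G = 6.8344

t=0: π = [0.1250, 0.2500, 0.3750, 0.2500], E[r] = 0.8750, γ^t·E[r] = 0.875000, running G = 0.875000
t=1: π = [0.2344, 0.2656, 0.2344, 0.2656], E[r] = 1.4375, γ^t·E[r] = 1.293750, running G = 2.168750
t=2: π = [0.2461, 0.2871, 0.2207, 0.2461], E[r] = 1.3945, γ^t·E[r] = 1.129570, running G = 3.298320
t=3: π = [0.2500, 0.2891, 0.2141, 0.2468], E[r] = 1.4124, γ^t·E[r] = 1.029606, running G = 4.327926
t=4: π = [0.2504, 0.2902, 0.2135, 0.2459], E[r] = 1.4093, γ^t·E[r] = 0.924623, running G = 5.252549
t=5: π = [0.2506, 0.2903, 0.2132, 0.2459], E[r] = 1.4100, γ^t·E[r] = 0.832575, running G = 6.085124
t=6: π = [0.2506, 0.2904, 0.2131, 0.2459], E[r] = 1.4098, γ^t·E[r] = 0.749232, running G = 6.834356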